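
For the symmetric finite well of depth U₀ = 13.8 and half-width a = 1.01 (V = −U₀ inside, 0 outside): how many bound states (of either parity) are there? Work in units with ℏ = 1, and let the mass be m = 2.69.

The dimensionless depth is z₀ = a√(2mU₀)/ℏ = 1.01 × √(74.24) = 8.703.
The even/odd transcendental equations gain one root per π/2 in z₀, giving N = 1 + ⌊2z₀/π⌋ = 1 + ⌊5.540⌋ = 6.

N = 6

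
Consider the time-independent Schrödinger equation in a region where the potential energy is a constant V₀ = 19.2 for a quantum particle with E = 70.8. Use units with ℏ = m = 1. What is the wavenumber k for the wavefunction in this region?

With E > V₀ the solution is oscillatory, ψ ∝ e^{±ikx} with k = √(2m(E − V₀))/ℏ.
k = √(2 × 1 × 51.6) = 10.16.

k = 10.2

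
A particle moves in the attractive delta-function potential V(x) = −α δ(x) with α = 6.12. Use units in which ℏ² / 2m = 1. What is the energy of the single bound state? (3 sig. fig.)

E = -9.36

The bound state is ψ(x) = √κ e^{−κ|x|}. The derivative jump ψ'(0⁺) − ψ'(0⁻) = −(2mα/ℏ²)ψ(0) fixes κ = mα/ℏ² = 3.060.
Then E = −ℏ²κ²/(2m) = −mα²/(2ℏ²) = -9.364.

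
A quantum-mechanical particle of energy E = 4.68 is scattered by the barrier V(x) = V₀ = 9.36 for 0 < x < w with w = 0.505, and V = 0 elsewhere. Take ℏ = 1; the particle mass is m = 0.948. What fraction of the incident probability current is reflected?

R = 0.821

Since E < V₀ the interior solution is evanescent with decay constant κ = √(2m(V₀ − E))/ℏ = 2.979.
κw = 1.504, sinh(κw) = 2.139.
Matching ψ, ψ′ at both faces gives T = [1 + V₀² sinh²(κw) / (4E(V₀ − E))]⁻¹ = 1/5.577 = 0.179.
R = 1 − T = 0.821.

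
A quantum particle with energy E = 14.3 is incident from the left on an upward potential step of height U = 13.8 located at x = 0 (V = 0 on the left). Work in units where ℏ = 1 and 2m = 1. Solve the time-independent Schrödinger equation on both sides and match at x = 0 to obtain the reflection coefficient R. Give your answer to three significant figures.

On each side the TISE gives plane waves with k = √(2m(E − V))/ℏ: k₁ = √(2·½·14.3) = 3.782, k₂ = √(2·½·0.5) = 0.7071.
Matching ψ and ψ′ at x = 0 gives r = (k₁ − k₂)/(k₁ + k₂), so R = r² = 0.4691 and T = 1 − R = 0.5309.

R = 0.469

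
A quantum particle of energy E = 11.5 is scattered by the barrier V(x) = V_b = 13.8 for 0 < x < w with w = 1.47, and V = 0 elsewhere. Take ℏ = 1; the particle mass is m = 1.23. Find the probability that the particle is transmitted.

T = 0.00204

E < V_b: inside the barrier ψ ∝ e^{±κx} with κ = √(2m(V_b − E))/ℏ = 2.379.
κw = 3.497, sinh(κw) = 16.49.
Matching ψ, ψ′ at both faces gives T = [1 + V_b² sinh²(κw) / (4E(V_b − E))]⁻¹ = 1/490.3 = 0.00204.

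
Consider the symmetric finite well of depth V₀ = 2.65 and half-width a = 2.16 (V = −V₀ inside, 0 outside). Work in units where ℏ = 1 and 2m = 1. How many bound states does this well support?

The dimensionless depth is z₀ = a√(2mV₀)/ℏ = 2.16 × √(2.650) = 3.516.
The even/odd transcendental equations gain one root per π/2 in z₀, giving N = 1 + ⌊2z₀/π⌋ = 1 + ⌊2.238⌋ = 3.

N = 3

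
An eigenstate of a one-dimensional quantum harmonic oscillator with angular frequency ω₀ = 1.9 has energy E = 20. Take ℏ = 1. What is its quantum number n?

Invert E_n = (n + ½)ℏω₀: n = E/ℏω₀ − ½ = 10.026, so n = 10.

n = 10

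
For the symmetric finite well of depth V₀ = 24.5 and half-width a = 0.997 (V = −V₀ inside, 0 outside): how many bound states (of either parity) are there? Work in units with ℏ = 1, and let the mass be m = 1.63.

Define the well-strength parameter z₀ = (a/ℏ)√(2mV₀) = 0.997 × √(2·1.63·24.5) = 8.910.
A new bound state (alternating even/odd) appears each time z₀ passes a multiple of π/2, so N = ⌊2z₀/π⌋ + 1 = ⌊5.672⌋ + 1 = 6.

N = 6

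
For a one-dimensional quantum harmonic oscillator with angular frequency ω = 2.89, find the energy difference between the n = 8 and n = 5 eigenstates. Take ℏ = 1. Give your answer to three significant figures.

E_n = ℏω(n + ½), so ΔE = (8 − 5) ℏω = 3 × 2.89 = 8.670.

ΔE = 8.67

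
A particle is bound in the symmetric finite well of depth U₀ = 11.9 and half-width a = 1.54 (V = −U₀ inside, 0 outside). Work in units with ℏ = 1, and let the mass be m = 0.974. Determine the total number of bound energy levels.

N = 5

Define the well-strength parameter z₀ = (a/ℏ)√(2mU₀) = 1.54 × √(2·0.974·11.9) = 7.415.
The even/odd transcendental equations gain one root per π/2 in z₀, giving N = 1 + ⌊2z₀/π⌋ = 1 + ⌊4.720⌋ = 5.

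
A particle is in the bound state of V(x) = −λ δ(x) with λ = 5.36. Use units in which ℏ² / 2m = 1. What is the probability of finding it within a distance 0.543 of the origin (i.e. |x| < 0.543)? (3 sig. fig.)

P = 0.946

The normalised bound state is ψ = √κ e^{−κ|x|} with κ = mλ/ℏ² = 2.680.
P(|x| < d) = ∫_{−d}^{d} κ e^{−2κ|x|} dx = 1 − e^{−2κd} = 1 − e^{−2.910} = 0.9456.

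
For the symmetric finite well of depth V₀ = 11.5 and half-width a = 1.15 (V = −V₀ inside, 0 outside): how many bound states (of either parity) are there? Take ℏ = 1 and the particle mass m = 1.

The dimensionless depth is z₀ = a√(2mV₀)/ℏ = 1.15 × √(23.00) = 5.515.
The even/odd transcendental equations gain one root per π/2 in z₀, giving N = 1 + ⌊2z₀/π⌋ = 1 + ⌊3.511⌋ = 4.

N = 4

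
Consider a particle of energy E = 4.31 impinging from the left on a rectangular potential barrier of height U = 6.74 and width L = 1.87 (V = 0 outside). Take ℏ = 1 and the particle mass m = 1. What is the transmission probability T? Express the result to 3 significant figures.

Since E < U the interior solution is evanescent with decay constant κ = √(2m(U − E))/ℏ = 2.205.
κL = 4.122, sinh(κL) = 30.85.
Matching ψ, ψ′ at both faces gives T = [1 + U² sinh²(κL) / (4E(U − E))]⁻¹ = 1/1033 = 0.000968.

T = 0.000968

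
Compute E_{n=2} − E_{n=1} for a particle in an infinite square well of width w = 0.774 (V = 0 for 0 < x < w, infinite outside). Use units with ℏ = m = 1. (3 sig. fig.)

E_n = n²π²ℏ²/(2mw²), so ΔE = (2² − 1²) π²ℏ²/(2mw²).
ΔE = 3 × π² / (2 × 1 × 0.774²) = 24.71.

ΔE = 24.7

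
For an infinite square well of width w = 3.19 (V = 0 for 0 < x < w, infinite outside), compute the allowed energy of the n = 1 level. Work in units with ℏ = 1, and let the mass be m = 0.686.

E = 0.707

The infinite-well eigenfunctions ψ_n = √(2/w) sin(nπx/w) vanish at both walls, giving E_n = n²π²ℏ²/(2mw²).
E_1 = 1² × π² / (2 × 0.686 × 3.19²) = 0.7069.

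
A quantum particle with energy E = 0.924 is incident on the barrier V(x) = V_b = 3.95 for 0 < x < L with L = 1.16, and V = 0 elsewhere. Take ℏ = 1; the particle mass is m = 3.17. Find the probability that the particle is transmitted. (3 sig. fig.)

E < V_b: inside the barrier ψ ∝ e^{±κx} with κ = √(2m(V_b − E))/ℏ = 4.380.
κL = 5.081, sinh(κL) = 80.45.
The exact tunnelling result is T⁻¹ = 1 + V_b² sinh²(κL) / [4E(V_b − E)] = 9031, so T = 0.000111.

T = 0.000111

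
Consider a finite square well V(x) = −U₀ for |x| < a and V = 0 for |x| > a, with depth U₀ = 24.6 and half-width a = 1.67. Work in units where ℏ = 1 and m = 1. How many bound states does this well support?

N = 8

Define the well-strength parameter z₀ = (a/ℏ)√(2mU₀) = 1.67 × √(2·1·24.6) = 11.71.
A new bound state (alternating even/odd) appears each time z₀ passes a multiple of π/2, so N = ⌊2z₀/π⌋ + 1 = ⌊7.457⌋ + 1 = 8.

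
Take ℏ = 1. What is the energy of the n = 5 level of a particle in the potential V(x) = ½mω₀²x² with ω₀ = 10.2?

Using E_n = (n + ½)ℏω₀: E_5 = 5.5 × 10.2 = 56.10.

E = 56.1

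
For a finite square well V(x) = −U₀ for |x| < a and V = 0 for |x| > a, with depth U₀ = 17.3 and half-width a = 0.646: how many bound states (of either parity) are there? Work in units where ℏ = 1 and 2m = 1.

The dimensionless depth is z₀ = a√(2mU₀)/ℏ = 0.646 × √(17.30) = 2.687.
The even/odd transcendental equations gain one root per π/2 in z₀, giving N = 1 + ⌊2z₀/π⌋ = 1 + ⌊1.711⌋ = 2.

N = 2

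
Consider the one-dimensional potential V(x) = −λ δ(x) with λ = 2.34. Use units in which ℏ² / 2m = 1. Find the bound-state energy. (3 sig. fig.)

For x ≠ 0 the bound state is ψ ∝ e^{−κ|x|}; integrating the TISE across the delta gives the cusp condition 2κ = 2mλ/ℏ², so κ = 1.170.
Then E = −ℏ²κ²/(2m) = −mλ²/(2ℏ²) = -1.369.

E = -1.37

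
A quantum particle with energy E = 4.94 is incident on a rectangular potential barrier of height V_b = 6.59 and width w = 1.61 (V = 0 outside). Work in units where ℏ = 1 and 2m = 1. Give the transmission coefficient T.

T = 0.0472

E < V_b: inside the barrier ψ ∝ e^{±κx} with κ = √(2m(V_b − E))/ℏ = 1.285.
κw = 2.068, sinh(κw) = 3.892.
The exact tunnelling result is T⁻¹ = 1 + V_b² sinh²(κw) / [4E(V_b − E)] = 21.17, so T = 0.0472.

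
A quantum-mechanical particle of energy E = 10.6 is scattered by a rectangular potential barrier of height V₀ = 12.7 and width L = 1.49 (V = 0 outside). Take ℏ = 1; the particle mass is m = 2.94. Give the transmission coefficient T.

Since E < V₀ the interior solution is evanescent with decay constant κ = √(2m(V₀ − E))/ℏ = 3.514.
κL = 5.236, sinh(κL) = 93.94.
Matching ψ, ψ′ at both faces gives T = [1 + V₀² sinh²(κL) / (4E(V₀ − E))]⁻¹ = 1/15990 = 0.0000626.

T = 0.0000626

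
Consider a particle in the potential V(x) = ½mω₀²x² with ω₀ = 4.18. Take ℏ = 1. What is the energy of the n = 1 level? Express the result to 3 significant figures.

Using E_n = (n + ½)ℏω₀: E_1 = 1.5 × 4.18 = 6.270.

E = 6.27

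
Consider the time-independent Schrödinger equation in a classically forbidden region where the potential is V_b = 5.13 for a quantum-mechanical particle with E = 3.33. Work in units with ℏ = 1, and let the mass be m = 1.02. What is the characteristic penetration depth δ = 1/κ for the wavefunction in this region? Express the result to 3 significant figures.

δ = 0.522

Since E < V_b the TISE in this region is ψ'' = κ²ψ with κ = √(2m(V_b − E))/ℏ.
κ = √(2 × 1.02 × 1.8) = 1.916. The penetration depth is δ = 1/κ = 0.522.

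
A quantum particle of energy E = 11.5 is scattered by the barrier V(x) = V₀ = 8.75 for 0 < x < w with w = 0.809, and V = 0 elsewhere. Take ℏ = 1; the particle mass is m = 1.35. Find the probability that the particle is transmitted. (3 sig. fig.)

E > V₀: inside the barrier k₂ = √(2m(E − V₀))/ℏ = 2.725, k₂w = 2.204.
Matching at both interfaces gives T⁻¹ = 1 + V₀² sin²(k₂w) / [4E(E − V₀)] = 1.393, hence T = 0.718.

T = 0.718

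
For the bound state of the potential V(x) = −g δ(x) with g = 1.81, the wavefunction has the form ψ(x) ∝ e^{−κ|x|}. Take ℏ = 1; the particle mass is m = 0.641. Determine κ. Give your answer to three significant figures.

κ = 1.16

Integrate −(ℏ²/2m)ψ'' − gδ(x)ψ = Eψ from −ε to +ε: the ψ'' term gives ψ'(0⁺) − ψ'(0⁻) and the δ term gives −(2mg/ℏ²)ψ(0).
With ψ ∝ e^{−κ|x|} this yields −2κ = −2mg/ℏ², so κ = mg/ℏ² = 1.160.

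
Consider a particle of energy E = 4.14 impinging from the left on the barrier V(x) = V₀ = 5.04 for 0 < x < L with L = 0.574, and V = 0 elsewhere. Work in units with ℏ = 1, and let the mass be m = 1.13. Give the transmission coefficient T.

T = 0.413

E < V₀: inside the barrier ψ ∝ e^{±κx} with κ = √(2m(V₀ − E))/ℏ = 1.426.
κL = 0.8186, sinh(κL) = 0.9132.
The exact tunnelling result is T⁻¹ = 1 + V₀² sinh²(κL) / [4E(V₀ − E)] = 2.421, so T = 0.413.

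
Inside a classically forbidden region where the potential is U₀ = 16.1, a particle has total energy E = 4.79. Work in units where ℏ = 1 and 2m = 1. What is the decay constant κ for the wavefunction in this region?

κ = 3.36

Since E < U₀ the TISE in this region is ψ'' = κ²ψ with κ = √(2m(U₀ − E))/ℏ.
κ = √(2 × 0.5 × 11.31) = 3.363.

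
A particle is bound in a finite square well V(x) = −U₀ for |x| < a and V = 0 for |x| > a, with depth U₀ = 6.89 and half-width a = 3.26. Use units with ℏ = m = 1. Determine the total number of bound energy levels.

Define the well-strength parameter z₀ = (a/ℏ)√(2mU₀) = 3.26 × √(2·1·6.89) = 12.10.
The even/odd transcendental equations gain one root per π/2 in z₀, giving N = 1 + ⌊2z₀/π⌋ = 1 + ⌊7.704⌋ = 8.

N = 8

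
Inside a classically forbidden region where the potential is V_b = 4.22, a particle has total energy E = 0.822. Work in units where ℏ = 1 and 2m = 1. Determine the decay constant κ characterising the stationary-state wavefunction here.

κ = 1.84

Since E < V_b the TISE in this region is ψ'' = κ²ψ with κ = √(2m(V_b − E))/ℏ.
κ = √(2 × 0.5 × 3.398) = 1.843.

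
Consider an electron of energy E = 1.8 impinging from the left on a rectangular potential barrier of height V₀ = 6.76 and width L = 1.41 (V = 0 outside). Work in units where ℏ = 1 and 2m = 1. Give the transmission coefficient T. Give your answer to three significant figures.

T = 0.00584

Since E < V₀ the interior solution is evanescent with decay constant κ = √(2m(V₀ − E))/ℏ = 2.227.
κL = 3.140, sinh(κL) = 11.53.
The exact tunnelling result is T⁻¹ = 1 + V₀² sinh²(κL) / [4E(V₀ − E)] = 171.2, so T = 0.00584.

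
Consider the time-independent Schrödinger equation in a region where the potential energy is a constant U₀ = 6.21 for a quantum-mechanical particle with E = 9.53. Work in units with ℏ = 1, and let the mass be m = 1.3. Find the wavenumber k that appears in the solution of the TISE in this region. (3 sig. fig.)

With E > U₀ the solution is oscillatory, ψ ∝ e^{±ikx} with k = √(2m(E − U₀))/ℏ.
k = √(2 × 1.3 × 3.32) = 2.938.

k = 2.94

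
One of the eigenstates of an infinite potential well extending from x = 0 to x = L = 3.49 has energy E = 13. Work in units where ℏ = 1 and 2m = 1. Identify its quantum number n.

n = 4

For an infinite well E_n = n²π²ℏ²/(2mL²), so n = (L/πℏ)√(2mE).
n = (3.49/π) × √(2 × 0.5 × 13) = 4.005 → n = 4.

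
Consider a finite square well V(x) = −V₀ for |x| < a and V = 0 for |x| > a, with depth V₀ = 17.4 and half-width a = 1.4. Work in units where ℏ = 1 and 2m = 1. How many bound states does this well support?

The dimensionless depth is z₀ = a√(2mV₀)/ℏ = 1.4 × √(17.40) = 5.840.
The even/odd transcendental equations gain one root per π/2 in z₀, giving N = 1 + ⌊2z₀/π⌋ = 1 + ⌊3.718⌋ = 4.

N = 4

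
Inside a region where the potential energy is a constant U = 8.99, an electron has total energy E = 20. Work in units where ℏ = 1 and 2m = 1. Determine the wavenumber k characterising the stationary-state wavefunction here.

With E > U the solution is oscillatory, ψ ∝ e^{±ikx} with k = √(2m(E − U))/ℏ.
k = √(2 × 0.5 × 11.01) = 3.318.

k = 3.32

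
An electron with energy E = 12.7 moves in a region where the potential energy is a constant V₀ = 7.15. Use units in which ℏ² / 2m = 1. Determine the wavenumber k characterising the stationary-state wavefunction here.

With E > V₀ the solution is oscillatory, ψ ∝ e^{±ikx} with k = √(2m(E − V₀))/ℏ.
k = √(2 × 0.5 × 5.55) = 2.356.

k = 2.36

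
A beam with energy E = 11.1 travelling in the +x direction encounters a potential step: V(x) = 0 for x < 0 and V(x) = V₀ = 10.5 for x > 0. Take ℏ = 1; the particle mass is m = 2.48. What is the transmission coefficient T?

T = 0.612

On each side the TISE gives plane waves with k = √(2m(E − V))/ℏ: k₁ = √(2·2.48·11.1) = 7.420, k₂ = √(2·2.48·0.6) = 1.725.
Continuity of ψ and ψ′ at the step yields the reflection amplitude r = (k₁ − k₂)/(k₁ + k₂) = 0.6227; thus R = |r|² = 0.3878, T = 0.6122.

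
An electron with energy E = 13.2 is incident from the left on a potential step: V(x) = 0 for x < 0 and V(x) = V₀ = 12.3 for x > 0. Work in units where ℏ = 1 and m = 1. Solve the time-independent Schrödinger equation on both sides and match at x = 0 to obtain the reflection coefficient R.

On each side the TISE gives plane waves with k = √(2m(E − V))/ℏ: k₁ = √(2·1·13.2) = 5.138, k₂ = √(2·1·0.9) = 1.342.
Matching ψ and ψ′ at x = 0 gives r = (k₁ − k₂)/(k₁ + k₂), so R = r² = 0.3433 and T = 1 − R = 0.6567.

R = 0.343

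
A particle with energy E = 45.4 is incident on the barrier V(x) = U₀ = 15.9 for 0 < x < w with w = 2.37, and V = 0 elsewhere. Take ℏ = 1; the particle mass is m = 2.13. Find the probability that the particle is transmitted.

T = 0.956

Above the barrier the interior wavenumber is k₂ = √(2m(E − U₀))/ℏ = 11.21, giving phase k₂w = 26.57.
T = [1 + U₀² sin²(k₂w) / (4E(E − U₀))]⁻¹ = 1/1.046 = 0.956.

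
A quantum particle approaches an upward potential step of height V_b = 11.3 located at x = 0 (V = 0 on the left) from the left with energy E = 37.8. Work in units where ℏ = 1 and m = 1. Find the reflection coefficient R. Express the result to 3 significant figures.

R = 0.00784

The wavenumbers are k₁ = √(2mE)/ℏ = 8.695 on the left and k₂ = √(2m(E − V_b))/ℏ = 7.280 on the right.
Continuity of ψ and ψ′ at the step yields the reflection amplitude r = (k₁ − k₂)/(k₁ + k₂) = 0.08856; thus R = |r|² = 0.007843, T = 0.9922.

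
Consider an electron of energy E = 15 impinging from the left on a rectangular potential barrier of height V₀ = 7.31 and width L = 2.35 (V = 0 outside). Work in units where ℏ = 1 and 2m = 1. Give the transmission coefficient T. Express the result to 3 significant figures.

T = 0.994

Above the barrier the interior wavenumber is k₂ = √(2m(E − V₀))/ℏ = 2.773, giving phase k₂L = 6.517.
Matching at both interfaces gives T⁻¹ = 1 + V₀² sin²(k₂L) / [4E(E − V₀)] = 1.006, hence T = 0.994.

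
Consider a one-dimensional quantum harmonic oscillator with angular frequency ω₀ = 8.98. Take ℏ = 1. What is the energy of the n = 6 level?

E = 58.4

The oscillator eigenvalues are E_n = ℏω₀(n + ½), so E_6 = 8.98 × 6.5 = 58.37.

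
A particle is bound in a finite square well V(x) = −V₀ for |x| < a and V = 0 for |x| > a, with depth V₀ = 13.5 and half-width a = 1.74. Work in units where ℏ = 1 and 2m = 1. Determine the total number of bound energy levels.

The dimensionless depth is z₀ = a√(2mV₀)/ℏ = 1.74 × √(13.50) = 6.393.
The even/odd transcendental equations gain one root per π/2 in z₀, giving N = 1 + ⌊2z₀/π⌋ = 1 + ⌊4.070⌋ = 5.

N = 5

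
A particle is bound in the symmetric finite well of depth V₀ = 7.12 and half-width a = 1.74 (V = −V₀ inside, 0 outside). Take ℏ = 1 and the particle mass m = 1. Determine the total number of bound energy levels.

The dimensionless depth is z₀ = a√(2mV₀)/ℏ = 1.74 × √(14.24) = 6.566.
A new bound state (alternating even/odd) appears each time z₀ passes a multiple of π/2, so N = ⌊2z₀/π⌋ + 1 = ⌊4.180⌋ + 1 = 5.

N = 5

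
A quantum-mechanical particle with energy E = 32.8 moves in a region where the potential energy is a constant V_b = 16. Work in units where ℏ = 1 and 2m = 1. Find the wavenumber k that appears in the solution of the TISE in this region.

With E > V_b the solution is oscillatory, ψ ∝ e^{±ikx} with k = √(2m(E − V_b))/ℏ.
k = √(2 × 0.5 × 16.8) = 4.099.

k = 4.10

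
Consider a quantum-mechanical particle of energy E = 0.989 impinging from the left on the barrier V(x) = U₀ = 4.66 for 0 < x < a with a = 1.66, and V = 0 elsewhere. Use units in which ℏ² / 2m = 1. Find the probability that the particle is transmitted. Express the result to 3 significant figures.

E < U₀: inside the barrier ψ ∝ e^{±κx} with κ = √(2m(U₀ − E))/ℏ = 1.916.
κa = 3.181, sinh(κa) = 12.01.
Matching ψ, ψ′ at both faces gives T = [1 + U₀² sinh²(κa) / (4E(U₀ − E))]⁻¹ = 1/216.6 = 0.00462.

T = 0.00462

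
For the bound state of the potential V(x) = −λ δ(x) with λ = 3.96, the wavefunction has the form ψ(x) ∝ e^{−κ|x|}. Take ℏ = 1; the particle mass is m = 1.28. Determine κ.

κ = 5.07

Integrate −(ℏ²/2m)ψ'' − λδ(x)ψ = Eψ from −ε to +ε: the ψ'' term gives ψ'(0⁺) − ψ'(0⁻) and the δ term gives −(2mλ/ℏ²)ψ(0).
With ψ ∝ e^{−κ|x|} this yields −2κ = −2mλ/ℏ², so κ = mλ/ℏ² = 5.069.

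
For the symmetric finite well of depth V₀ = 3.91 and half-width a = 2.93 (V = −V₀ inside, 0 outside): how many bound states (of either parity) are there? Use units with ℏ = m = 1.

The dimensionless depth is z₀ = a√(2mV₀)/ℏ = 2.93 × √(7.820) = 8.194.
The even/odd transcendental equations gain one root per π/2 in z₀, giving N = 1 + ⌊2z₀/π⌋ = 1 + ⌊5.216⌋ = 6.

N = 6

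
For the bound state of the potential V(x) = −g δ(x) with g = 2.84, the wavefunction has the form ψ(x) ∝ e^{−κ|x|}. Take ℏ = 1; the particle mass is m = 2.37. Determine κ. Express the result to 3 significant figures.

κ = 6.73

Integrate −(ℏ²/2m)ψ'' − gδ(x)ψ = Eψ from −ε to +ε: the ψ'' term gives ψ'(0⁺) − ψ'(0⁻) and the δ term gives −(2mg/ℏ²)ψ(0).
With ψ ∝ e^{−κ|x|} this yields −2κ = −2mg/ℏ², so κ = mg/ℏ² = 6.731.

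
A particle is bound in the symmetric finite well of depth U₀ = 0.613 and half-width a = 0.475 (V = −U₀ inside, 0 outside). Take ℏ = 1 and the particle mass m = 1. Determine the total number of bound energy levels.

N = 1

Define the well-strength parameter z₀ = (a/ℏ)√(2mU₀) = 0.475 × √(2·1·0.613) = 0.5259.
The even/odd transcendental equations gain one root per π/2 in z₀, giving N = 1 + ⌊2z₀/π⌋ = 1 + ⌊0.3348⌋ = 1.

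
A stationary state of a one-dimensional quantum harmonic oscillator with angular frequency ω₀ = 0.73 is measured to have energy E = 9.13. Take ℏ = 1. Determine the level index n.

E_n = ℏω₀(n + ½) ⇒ n = E/(ℏω₀) − ½ = 9.13/0.73 − 0.5 = 12.007 → n = 12.

n = 12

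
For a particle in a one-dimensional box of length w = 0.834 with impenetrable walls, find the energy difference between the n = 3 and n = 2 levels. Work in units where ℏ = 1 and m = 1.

E_n = n²π²ℏ²/(2mw²), so ΔE = (3² − 2²) π²ℏ²/(2mw²).
ΔE = 5 × π² / (2 × 1 × 0.834²) = 35.47.

ΔE = 35.5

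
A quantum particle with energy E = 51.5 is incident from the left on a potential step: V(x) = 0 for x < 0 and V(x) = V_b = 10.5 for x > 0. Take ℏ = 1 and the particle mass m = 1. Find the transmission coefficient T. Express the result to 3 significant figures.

T = 0.997

On each side the TISE gives plane waves with k = √(2m(E − V))/ℏ: k₁ = √(2·1·51.5) = 10.15, k₂ = √(2·1·41) = 9.055.
Matching ψ and ψ′ at x = 0 gives r = (k₁ − k₂)/(k₁ + k₂), so R = r² = 0.003242 and T = 1 − R = 0.9968.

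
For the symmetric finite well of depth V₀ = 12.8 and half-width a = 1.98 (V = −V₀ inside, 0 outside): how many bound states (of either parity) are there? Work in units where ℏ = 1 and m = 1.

N = 7

Define the well-strength parameter z₀ = (a/ℏ)√(2mV₀) = 1.98 × √(2·1·12.8) = 10.02.
The even/odd transcendental equations gain one root per π/2 in z₀, giving N = 1 + ⌊2z₀/π⌋ = 1 + ⌊6.378⌋ = 7.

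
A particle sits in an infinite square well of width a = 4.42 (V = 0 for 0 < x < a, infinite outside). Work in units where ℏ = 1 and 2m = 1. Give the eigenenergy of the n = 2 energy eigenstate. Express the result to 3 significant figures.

The infinite-well eigenfunctions ψ_n = √(2/a) sin(nπx/a) vanish at both walls, giving E_n = n²π²ℏ²/(2ma²).
E_2 = 2² × π² / (2 × 0.5 × 4.42²) = 2.021.

E = 2.02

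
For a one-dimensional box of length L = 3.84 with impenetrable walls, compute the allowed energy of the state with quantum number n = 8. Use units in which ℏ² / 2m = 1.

Requiring ψ(0) = ψ(L) = 0 quantises k = nπ/L, hence E_n = ℏ²k²/2m = n²π²ℏ²/(2mL²).
E_8 = 8² × π² / (2 × 0.5 × 3.84²) = 42.84.

E = 42.8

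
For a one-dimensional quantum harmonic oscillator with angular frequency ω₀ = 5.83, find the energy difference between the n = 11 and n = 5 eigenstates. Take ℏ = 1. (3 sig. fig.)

ΔE = 35.0

E_n = ℏω₀(n + ½), so ΔE = (11 − 5) ℏω₀ = 6 × 5.83 = 34.98.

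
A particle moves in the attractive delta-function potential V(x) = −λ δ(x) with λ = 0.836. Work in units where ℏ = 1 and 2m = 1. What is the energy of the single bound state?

E = -0.175

For x ≠ 0 the bound state is ψ ∝ e^{−κ|x|}; integrating the TISE across the delta gives the cusp condition 2κ = 2mλ/ℏ², so κ = 0.4180.
Then E = −ℏ²κ²/(2m) = −mλ²/(2ℏ²) = -0.1747.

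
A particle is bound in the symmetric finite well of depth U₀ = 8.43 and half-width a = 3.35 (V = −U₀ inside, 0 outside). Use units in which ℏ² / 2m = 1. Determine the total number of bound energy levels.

Define the well-strength parameter z₀ = (a/ℏ)√(2mU₀) = 3.35 × √(2·0.5·8.43) = 9.727.
A new bound state (alternating even/odd) appears each time z₀ passes a multiple of π/2, so N = ⌊2z₀/π⌋ + 1 = ⌊6.192⌋ + 1 = 7.

N = 7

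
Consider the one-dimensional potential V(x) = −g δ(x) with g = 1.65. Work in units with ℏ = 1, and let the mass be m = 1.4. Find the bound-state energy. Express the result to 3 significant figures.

E = -1.91

For x ≠ 0 the bound state is ψ ∝ e^{−κ|x|}; integrating the TISE across the delta gives the cusp condition 2κ = 2mg/ℏ², so κ = 2.310.
Then E = −ℏ²κ²/(2m) = −mg²/(2ℏ²) = -1.906.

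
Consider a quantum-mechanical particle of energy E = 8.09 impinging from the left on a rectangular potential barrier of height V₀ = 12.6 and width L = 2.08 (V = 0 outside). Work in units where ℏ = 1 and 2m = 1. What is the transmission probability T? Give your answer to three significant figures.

E < V₀: inside the barrier ψ ∝ e^{±κx} with κ = √(2m(V₀ − E))/ℏ = 2.124.
κL = 4.417, sinh(κL) = 41.43.
Matching ψ, ψ′ at both faces gives T = [1 + V₀² sinh²(κL) / (4E(V₀ − E))]⁻¹ = 1/1868 = 0.000535.

T = 0.000535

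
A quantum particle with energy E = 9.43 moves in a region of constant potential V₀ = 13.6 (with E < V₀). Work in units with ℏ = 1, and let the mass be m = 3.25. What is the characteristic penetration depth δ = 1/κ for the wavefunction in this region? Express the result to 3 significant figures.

δ = 0.192

Since E < V₀ the TISE in this region is ψ'' = κ²ψ with κ = √(2m(V₀ − E))/ℏ.
κ = √(2 × 3.25 × 4.17) = 5.206. The penetration depth is δ = 1/κ = 0.192.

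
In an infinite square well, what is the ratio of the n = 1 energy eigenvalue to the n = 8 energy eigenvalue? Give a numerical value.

Since E_n ∝ n², the ratio is (1/8)² = 0.015625.

0.015625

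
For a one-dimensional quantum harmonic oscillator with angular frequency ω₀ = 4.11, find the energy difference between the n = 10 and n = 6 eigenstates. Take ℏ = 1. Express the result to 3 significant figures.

ΔE = 16.4

E_n = ℏω₀(n + ½), so ΔE = (10 − 6) ℏω₀ = 4 × 4.11 = 16.44.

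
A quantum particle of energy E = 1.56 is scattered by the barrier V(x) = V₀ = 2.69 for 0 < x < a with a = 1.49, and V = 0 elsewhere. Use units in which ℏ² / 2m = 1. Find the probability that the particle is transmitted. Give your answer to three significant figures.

Since E < V₀ the interior solution is evanescent with decay constant κ = √(2m(V₀ − E))/ℏ = 1.063.
κa = 1.584, sinh(κa) = 2.334.
The exact tunnelling result is T⁻¹ = 1 + V₀² sinh²(κa) / [4E(V₀ − E)] = 6.592, so T = 0.152.

T = 0.152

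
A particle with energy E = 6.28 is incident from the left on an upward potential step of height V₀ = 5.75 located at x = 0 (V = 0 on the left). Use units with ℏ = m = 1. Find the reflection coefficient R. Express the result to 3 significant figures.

R = 0.302

The wavenumbers are k₁ = √(2mE)/ℏ = 3.544 on the left and k₂ = √(2m(E − V₀))/ℏ = 1.030 on the right.
Continuity of ψ and ψ′ at the step yields the reflection amplitude r = (k₁ − k₂)/(k₁ + k₂) = 0.5498; thus R = |r|² = 0.3023, T = 0.6977.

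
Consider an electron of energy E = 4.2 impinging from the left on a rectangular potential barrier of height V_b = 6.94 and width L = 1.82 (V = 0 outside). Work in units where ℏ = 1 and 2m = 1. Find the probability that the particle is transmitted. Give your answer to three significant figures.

E < V_b: inside the barrier ψ ∝ e^{±κx} with κ = √(2m(V_b − E))/ℏ = 1.655.
κL = 3.013, sinh(κL) = 10.15.
The exact tunnelling result is T⁻¹ = 1 + V_b² sinh²(κL) / [4E(V_b − E)] = 108.7, so T = 0.00920.

T = 0.00920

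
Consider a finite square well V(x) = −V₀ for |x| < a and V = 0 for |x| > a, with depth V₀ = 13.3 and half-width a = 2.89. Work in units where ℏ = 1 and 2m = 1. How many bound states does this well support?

N = 7

The dimensionless depth is z₀ = a√(2mV₀)/ℏ = 2.89 × √(13.30) = 10.54.
The even/odd transcendental equations gain one root per π/2 in z₀, giving N = 1 + ⌊2z₀/π⌋ = 1 + ⌊6.710⌋ = 7.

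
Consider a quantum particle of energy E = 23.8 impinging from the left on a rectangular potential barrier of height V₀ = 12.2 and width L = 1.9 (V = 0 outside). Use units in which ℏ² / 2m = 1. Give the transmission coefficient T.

T = 0.995

Above the barrier the interior wavenumber is k₂ = √(2m(E − V₀))/ℏ = 3.406, giving phase k₂L = 6.471.
Matching at both interfaces gives T⁻¹ = 1 + V₀² sin²(k₂L) / [4E(E − V₀)] = 1.005, hence T = 0.995.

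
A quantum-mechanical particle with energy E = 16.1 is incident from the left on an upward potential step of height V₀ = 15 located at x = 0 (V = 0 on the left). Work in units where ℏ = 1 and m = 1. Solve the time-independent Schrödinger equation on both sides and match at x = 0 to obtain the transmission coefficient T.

The wavenumbers are k₁ = √(2mE)/ℏ = 5.675 on the left and k₂ = √(2m(E − V₀))/ℏ = 1.483 on the right.
Continuity of ψ and ψ′ at the step yields the reflection amplitude r = (k₁ − k₂)/(k₁ + k₂) = 0.5856; thus R = |r|² = 0.3429, T = 0.6571.

T = 0.657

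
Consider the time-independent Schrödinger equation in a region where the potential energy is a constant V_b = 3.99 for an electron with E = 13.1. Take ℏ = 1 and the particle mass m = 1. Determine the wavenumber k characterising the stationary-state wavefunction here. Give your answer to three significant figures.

With E > V_b the solution is oscillatory, ψ ∝ e^{±ikx} with k = √(2m(E − V_b))/ℏ.
k = √(2 × 1 × 9.11) = 4.268.

k = 4.27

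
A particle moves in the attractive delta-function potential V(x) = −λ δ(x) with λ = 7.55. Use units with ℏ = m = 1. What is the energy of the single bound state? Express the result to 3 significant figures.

For x ≠ 0 the bound state is ψ ∝ e^{−κ|x|}; integrating the TISE across the delta gives the cusp condition 2κ = 2mλ/ℏ², so κ = 7.550.
Then E = −ℏ²κ²/(2m) = −mλ²/(2ℏ²) = -28.50.

E = -28.5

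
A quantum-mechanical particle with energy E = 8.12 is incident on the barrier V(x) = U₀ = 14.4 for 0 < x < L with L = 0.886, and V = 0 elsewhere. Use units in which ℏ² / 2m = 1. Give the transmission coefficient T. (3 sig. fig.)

E < U₀: inside the barrier ψ ∝ e^{±κx} with κ = √(2m(U₀ − E))/ℏ = 2.506.
κL = 2.220, sinh(κL) = 4.551.
The exact tunnelling result is T⁻¹ = 1 + U₀² sinh²(κL) / [4E(U₀ − E)] = 22.05, so T = 0.0453.

T = 0.0453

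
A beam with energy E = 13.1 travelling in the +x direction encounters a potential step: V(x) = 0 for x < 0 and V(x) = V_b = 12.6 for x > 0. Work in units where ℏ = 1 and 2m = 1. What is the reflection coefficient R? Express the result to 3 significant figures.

On each side the TISE gives plane waves with k = √(2m(E − V))/ℏ: k₁ = √(2·½·13.1) = 3.619, k₂ = √(2·½·0.5) = 0.7071.
Continuity of ψ and ψ′ at the step yields the reflection amplitude r = (k₁ − k₂)/(k₁ + k₂) = 0.6731; thus R = |r|² = 0.4531, T = 0.5469.

R = 0.453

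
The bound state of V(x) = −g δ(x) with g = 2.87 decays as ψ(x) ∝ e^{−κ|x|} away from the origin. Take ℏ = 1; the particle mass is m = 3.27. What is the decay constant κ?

Integrating the TISE across x = 0 gives the cusp condition ψ'(0⁺) − ψ'(0⁻) = −(2mg/ℏ²)ψ(0).
With ψ ∝ e^{−κ|x|} this yields −2κ = −2mg/ℏ², so κ = mg/ℏ² = 9.385.

κ = 9.38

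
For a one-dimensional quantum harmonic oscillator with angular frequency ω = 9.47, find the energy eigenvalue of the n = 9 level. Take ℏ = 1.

E = 90.0

Using E_n = (n + ½)ℏω: E_9 = 9.5 × 9.47 = 89.97.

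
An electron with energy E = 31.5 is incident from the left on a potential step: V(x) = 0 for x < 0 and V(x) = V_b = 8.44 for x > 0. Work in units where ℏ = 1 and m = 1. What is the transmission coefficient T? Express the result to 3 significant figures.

T = 0.994

On each side the TISE gives plane waves with k = √(2m(E − V))/ℏ: k₁ = √(2·1·31.5) = 7.937, k₂ = √(2·1·23.06) = 6.791.
Matching ψ and ψ′ at x = 0 gives r = (k₁ − k₂)/(k₁ + k₂), so R = r² = 0.006055 and T = 1 − R = 0.9939.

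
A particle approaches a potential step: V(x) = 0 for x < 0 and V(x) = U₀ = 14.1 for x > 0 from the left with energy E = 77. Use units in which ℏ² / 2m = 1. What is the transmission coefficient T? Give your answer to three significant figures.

T = 0.997

The wavenumbers are k₁ = √(2mE)/ℏ = 8.775 on the left and k₂ = √(2m(E − U₀))/ℏ = 7.931 on the right.
Continuity of ψ and ψ′ at the step yields the reflection amplitude r = (k₁ − k₂)/(k₁ + k₂) = 0.05052; thus R = |r|² = 0.002552, T = 0.9974.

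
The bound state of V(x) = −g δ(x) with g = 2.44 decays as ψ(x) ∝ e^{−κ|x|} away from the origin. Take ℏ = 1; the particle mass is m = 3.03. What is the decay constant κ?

Integrate −(ℏ²/2m)ψ'' − gδ(x)ψ = Eψ from −ε to +ε: the ψ'' term gives ψ'(0⁺) − ψ'(0⁻) and the δ term gives −(2mg/ℏ²)ψ(0).
With ψ ∝ e^{−κ|x|} this yields −2κ = −2mg/ℏ², so κ = mg/ℏ² = 7.393.

κ = 7.39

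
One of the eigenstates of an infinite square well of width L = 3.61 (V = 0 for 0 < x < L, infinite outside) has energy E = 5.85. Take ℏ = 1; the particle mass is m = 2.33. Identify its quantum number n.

n = 6

From E_n = n²π²ℏ²/(2mL²) invert to n = √(2mL²E)/(πℏ).
n = (3.61/π) × √(2 × 2.33 × 5.85) = 6.000 → n = 6.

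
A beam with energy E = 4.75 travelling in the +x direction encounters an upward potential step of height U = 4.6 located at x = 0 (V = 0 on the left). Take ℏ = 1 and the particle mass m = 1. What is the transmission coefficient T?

On each side the TISE gives plane waves with k = √(2m(E − V))/ℏ: k₁ = √(2·1·4.75) = 3.082, k₂ = √(2·1·0.15) = 0.5477.
Continuity of ψ and ψ′ at the step yields the reflection amplitude r = (k₁ − k₂)/(k₁ + k₂) = 0.6982; thus R = |r|² = 0.4875, T = 0.5125.

T = 0.512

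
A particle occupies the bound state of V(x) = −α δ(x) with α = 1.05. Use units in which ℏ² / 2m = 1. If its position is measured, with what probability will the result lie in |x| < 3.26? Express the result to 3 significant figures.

P = 0.967

The normalised bound state is ψ = √κ e^{−κ|x|} with κ = mα/ℏ² = 0.5250.
P(|x| < d) = ∫_{−d}^{d} κ e^{−2κ|x|} dx = 1 − e^{−2κd} = 1 − e^{−3.423} = 0.9674.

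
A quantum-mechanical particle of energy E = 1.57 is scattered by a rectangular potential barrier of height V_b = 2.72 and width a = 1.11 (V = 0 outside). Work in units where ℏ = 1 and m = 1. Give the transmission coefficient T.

Since E < V_b the interior solution is evanescent with decay constant κ = √(2m(V_b − E))/ℏ = 1.517.
κa = 1.683, sinh(κa) = 2.599.
The exact tunnelling result is T⁻¹ = 1 + V_b² sinh²(κa) / [4E(V_b − E)] = 7.920, so T = 0.126.

T = 0.126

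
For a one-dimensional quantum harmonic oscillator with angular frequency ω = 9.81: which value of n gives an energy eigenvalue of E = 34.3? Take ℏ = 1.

n = 3

E_n = ℏω(n + ½) ⇒ n = E/(ℏω) − ½ = 34.3/9.81 − 0.5 = 2.996 → n = 3.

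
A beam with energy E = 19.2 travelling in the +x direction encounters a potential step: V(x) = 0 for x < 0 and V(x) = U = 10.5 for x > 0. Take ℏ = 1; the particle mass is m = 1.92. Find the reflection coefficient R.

R = 0.0382

The wavenumbers are k₁ = √(2mE)/ℏ = 8.587 on the left and k₂ = √(2m(E − U))/ℏ = 5.780 on the right.
Matching ψ and ψ′ at x = 0 gives r = (k₁ − k₂)/(k₁ + k₂), so R = r² = 0.03816 and T = 1 − R = 0.9618.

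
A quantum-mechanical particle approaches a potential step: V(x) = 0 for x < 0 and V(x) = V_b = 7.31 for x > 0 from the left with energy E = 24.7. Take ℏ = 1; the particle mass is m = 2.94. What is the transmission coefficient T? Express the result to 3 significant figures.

T = 0.992

On each side the TISE gives plane waves with k = √(2m(E − V))/ℏ: k₁ = √(2·2.94·24.7) = 12.05, k₂ = √(2·2.94·17.39) = 10.11.
Continuity of ψ and ψ′ at the step yields the reflection amplitude r = (k₁ − k₂)/(k₁ + k₂) = 0.08750; thus R = |r|² = 0.007657, T = 0.9923.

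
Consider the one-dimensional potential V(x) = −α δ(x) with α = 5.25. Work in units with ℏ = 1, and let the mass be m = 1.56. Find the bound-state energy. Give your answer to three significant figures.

For x ≠ 0 the bound state is ψ ∝ e^{−κ|x|}; integrating the TISE across the delta gives the cusp condition 2κ = 2mα/ℏ², so κ = 8.190.
Then E = −ℏ²κ²/(2m) = −mα²/(2ℏ²) = -21.50.

E = -21.5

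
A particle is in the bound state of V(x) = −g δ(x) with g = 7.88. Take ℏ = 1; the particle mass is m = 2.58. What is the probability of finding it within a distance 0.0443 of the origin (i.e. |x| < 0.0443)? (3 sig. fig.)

P = 0.835

The normalised bound state is ψ = √κ e^{−κ|x|} with κ = mg/ℏ² = 20.33.
P(|x| < d) = ∫_{−d}^{d} κ e^{−2κ|x|} dx = 1 − e^{−2κd} = 1 − e^{−1.801} = 0.8349.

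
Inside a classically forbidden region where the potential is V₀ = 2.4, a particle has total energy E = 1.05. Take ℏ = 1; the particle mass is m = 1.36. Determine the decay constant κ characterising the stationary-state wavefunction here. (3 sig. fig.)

κ = 1.92

Since E < V₀ the TISE in this region is ψ'' = κ²ψ with κ = √(2m(V₀ − E))/ℏ.
κ = √(2 × 1.36 × 1.35) = 1.916.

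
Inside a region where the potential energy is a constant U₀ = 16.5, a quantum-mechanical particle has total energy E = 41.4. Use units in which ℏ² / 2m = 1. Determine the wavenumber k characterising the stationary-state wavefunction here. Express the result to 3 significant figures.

With E > U₀ the solution is oscillatory, ψ ∝ e^{±ikx} with k = √(2m(E − U₀))/ℏ.
k = √(2 × 0.5 × 24.9) = 4.990.

k = 4.99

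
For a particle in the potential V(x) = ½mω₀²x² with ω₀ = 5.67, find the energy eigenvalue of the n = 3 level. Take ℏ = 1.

The oscillator eigenvalues are E_n = ℏω₀(n + ½), so E_3 = 5.67 × 3.5 = 19.85.

E = 19.8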